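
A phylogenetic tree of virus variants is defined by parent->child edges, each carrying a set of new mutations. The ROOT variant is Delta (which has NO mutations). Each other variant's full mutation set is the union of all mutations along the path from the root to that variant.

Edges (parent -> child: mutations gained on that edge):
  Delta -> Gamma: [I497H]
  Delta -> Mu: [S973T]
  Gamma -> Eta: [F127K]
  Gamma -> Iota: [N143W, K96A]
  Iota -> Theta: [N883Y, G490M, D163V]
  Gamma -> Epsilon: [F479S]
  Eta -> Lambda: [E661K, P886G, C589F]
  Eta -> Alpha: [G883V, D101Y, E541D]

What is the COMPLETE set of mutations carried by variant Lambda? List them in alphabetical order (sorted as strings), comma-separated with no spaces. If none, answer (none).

At Delta: gained [] -> total []
At Gamma: gained ['I497H'] -> total ['I497H']
At Eta: gained ['F127K'] -> total ['F127K', 'I497H']
At Lambda: gained ['E661K', 'P886G', 'C589F'] -> total ['C589F', 'E661K', 'F127K', 'I497H', 'P886G']

Answer: C589F,E661K,F127K,I497H,P886G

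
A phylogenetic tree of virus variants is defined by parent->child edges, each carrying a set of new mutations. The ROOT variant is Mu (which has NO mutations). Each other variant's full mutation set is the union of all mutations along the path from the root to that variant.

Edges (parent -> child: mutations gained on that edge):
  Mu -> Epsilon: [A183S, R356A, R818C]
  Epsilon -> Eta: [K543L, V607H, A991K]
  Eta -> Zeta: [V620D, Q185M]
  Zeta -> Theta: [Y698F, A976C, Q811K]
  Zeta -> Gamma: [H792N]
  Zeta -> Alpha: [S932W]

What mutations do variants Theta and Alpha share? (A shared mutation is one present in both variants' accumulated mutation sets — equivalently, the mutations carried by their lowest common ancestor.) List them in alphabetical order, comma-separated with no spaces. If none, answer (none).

Accumulating mutations along path to Theta:
  At Mu: gained [] -> total []
  At Epsilon: gained ['A183S', 'R356A', 'R818C'] -> total ['A183S', 'R356A', 'R818C']
  At Eta: gained ['K543L', 'V607H', 'A991K'] -> total ['A183S', 'A991K', 'K543L', 'R356A', 'R818C', 'V607H']
  At Zeta: gained ['V620D', 'Q185M'] -> total ['A183S', 'A991K', 'K543L', 'Q185M', 'R356A', 'R818C', 'V607H', 'V620D']
  At Theta: gained ['Y698F', 'A976C', 'Q811K'] -> total ['A183S', 'A976C', 'A991K', 'K543L', 'Q185M', 'Q811K', 'R356A', 'R818C', 'V607H', 'V620D', 'Y698F']
Mutations(Theta) = ['A183S', 'A976C', 'A991K', 'K543L', 'Q185M', 'Q811K', 'R356A', 'R818C', 'V607H', 'V620D', 'Y698F']
Accumulating mutations along path to Alpha:
  At Mu: gained [] -> total []
  At Epsilon: gained ['A183S', 'R356A', 'R818C'] -> total ['A183S', 'R356A', 'R818C']
  At Eta: gained ['K543L', 'V607H', 'A991K'] -> total ['A183S', 'A991K', 'K543L', 'R356A', 'R818C', 'V607H']
  At Zeta: gained ['V620D', 'Q185M'] -> total ['A183S', 'A991K', 'K543L', 'Q185M', 'R356A', 'R818C', 'V607H', 'V620D']
  At Alpha: gained ['S932W'] -> total ['A183S', 'A991K', 'K543L', 'Q185M', 'R356A', 'R818C', 'S932W', 'V607H', 'V620D']
Mutations(Alpha) = ['A183S', 'A991K', 'K543L', 'Q185M', 'R356A', 'R818C', 'S932W', 'V607H', 'V620D']
Intersection: ['A183S', 'A976C', 'A991K', 'K543L', 'Q185M', 'Q811K', 'R356A', 'R818C', 'V607H', 'V620D', 'Y698F'] ∩ ['A183S', 'A991K', 'K543L', 'Q185M', 'R356A', 'R818C', 'S932W', 'V607H', 'V620D'] = ['A183S', 'A991K', 'K543L', 'Q185M', 'R356A', 'R818C', 'V607H', 'V620D']

Answer: A183S,A991K,K543L,Q185M,R356A,R818C,V607H,V620D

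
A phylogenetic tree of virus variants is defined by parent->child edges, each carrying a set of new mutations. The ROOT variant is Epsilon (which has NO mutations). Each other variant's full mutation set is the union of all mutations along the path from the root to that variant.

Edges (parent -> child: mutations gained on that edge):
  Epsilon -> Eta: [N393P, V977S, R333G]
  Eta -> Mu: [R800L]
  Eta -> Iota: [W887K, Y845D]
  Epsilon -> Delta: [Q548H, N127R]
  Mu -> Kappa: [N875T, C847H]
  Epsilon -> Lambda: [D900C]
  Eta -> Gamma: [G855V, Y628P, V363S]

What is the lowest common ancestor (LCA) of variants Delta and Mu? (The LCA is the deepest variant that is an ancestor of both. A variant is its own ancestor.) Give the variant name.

Answer: Epsilon

Derivation:
Path from root to Delta: Epsilon -> Delta
  ancestors of Delta: {Epsilon, Delta}
Path from root to Mu: Epsilon -> Eta -> Mu
  ancestors of Mu: {Epsilon, Eta, Mu}
Common ancestors: {Epsilon}
Walk up from Mu: Mu (not in ancestors of Delta), Eta (not in ancestors of Delta), Epsilon (in ancestors of Delta)
Deepest common ancestor (LCA) = Epsilon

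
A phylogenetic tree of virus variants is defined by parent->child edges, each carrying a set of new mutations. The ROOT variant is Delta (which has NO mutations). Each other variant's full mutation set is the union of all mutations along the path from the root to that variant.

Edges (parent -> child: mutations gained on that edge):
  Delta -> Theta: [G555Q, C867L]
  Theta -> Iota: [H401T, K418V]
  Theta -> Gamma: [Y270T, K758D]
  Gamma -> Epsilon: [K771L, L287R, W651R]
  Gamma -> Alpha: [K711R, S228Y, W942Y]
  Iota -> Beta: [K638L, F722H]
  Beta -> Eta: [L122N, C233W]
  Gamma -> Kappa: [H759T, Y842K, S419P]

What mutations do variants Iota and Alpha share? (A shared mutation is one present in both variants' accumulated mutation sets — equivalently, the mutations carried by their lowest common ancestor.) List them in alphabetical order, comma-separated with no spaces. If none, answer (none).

Accumulating mutations along path to Iota:
  At Delta: gained [] -> total []
  At Theta: gained ['G555Q', 'C867L'] -> total ['C867L', 'G555Q']
  At Iota: gained ['H401T', 'K418V'] -> total ['C867L', 'G555Q', 'H401T', 'K418V']
Mutations(Iota) = ['C867L', 'G555Q', 'H401T', 'K418V']
Accumulating mutations along path to Alpha:
  At Delta: gained [] -> total []
  At Theta: gained ['G555Q', 'C867L'] -> total ['C867L', 'G555Q']
  At Gamma: gained ['Y270T', 'K758D'] -> total ['C867L', 'G555Q', 'K758D', 'Y270T']
  At Alpha: gained ['K711R', 'S228Y', 'W942Y'] -> total ['C867L', 'G555Q', 'K711R', 'K758D', 'S228Y', 'W942Y', 'Y270T']
Mutations(Alpha) = ['C867L', 'G555Q', 'K711R', 'K758D', 'S228Y', 'W942Y', 'Y270T']
Intersection: ['C867L', 'G555Q', 'H401T', 'K418V'] ∩ ['C867L', 'G555Q', 'K711R', 'K758D', 'S228Y', 'W942Y', 'Y270T'] = ['C867L', 'G555Q']

Answer: C867L,G555Q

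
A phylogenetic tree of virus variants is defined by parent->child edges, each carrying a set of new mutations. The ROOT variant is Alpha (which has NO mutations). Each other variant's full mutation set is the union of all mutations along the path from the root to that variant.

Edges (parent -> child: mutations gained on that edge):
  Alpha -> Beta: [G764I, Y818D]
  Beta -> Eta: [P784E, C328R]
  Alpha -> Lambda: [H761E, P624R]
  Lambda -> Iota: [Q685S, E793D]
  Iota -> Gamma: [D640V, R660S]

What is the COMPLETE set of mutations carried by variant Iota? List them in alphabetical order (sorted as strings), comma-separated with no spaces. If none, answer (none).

At Alpha: gained [] -> total []
At Lambda: gained ['H761E', 'P624R'] -> total ['H761E', 'P624R']
At Iota: gained ['Q685S', 'E793D'] -> total ['E793D', 'H761E', 'P624R', 'Q685S']

Answer: E793D,H761E,P624R,Q685S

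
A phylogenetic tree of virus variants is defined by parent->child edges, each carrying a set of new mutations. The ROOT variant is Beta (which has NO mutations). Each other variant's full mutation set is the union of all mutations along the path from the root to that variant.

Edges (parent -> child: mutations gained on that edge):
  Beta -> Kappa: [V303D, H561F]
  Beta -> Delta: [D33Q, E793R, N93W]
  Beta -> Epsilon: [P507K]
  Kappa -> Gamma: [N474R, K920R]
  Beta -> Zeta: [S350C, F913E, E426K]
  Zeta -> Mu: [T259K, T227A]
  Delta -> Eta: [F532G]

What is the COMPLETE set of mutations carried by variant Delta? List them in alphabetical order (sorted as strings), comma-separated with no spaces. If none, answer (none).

Answer: D33Q,E793R,N93W

Derivation:
At Beta: gained [] -> total []
At Delta: gained ['D33Q', 'E793R', 'N93W'] -> total ['D33Q', 'E793R', 'N93W']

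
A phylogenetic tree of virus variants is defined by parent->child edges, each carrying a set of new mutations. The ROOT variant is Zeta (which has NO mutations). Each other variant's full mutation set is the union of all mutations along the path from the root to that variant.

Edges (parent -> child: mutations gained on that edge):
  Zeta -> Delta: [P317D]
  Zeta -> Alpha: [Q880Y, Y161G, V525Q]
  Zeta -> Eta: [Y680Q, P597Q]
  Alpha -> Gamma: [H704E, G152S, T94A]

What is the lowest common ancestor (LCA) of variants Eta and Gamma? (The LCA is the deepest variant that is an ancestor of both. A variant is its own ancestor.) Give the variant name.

Path from root to Eta: Zeta -> Eta
  ancestors of Eta: {Zeta, Eta}
Path from root to Gamma: Zeta -> Alpha -> Gamma
  ancestors of Gamma: {Zeta, Alpha, Gamma}
Common ancestors: {Zeta}
Walk up from Gamma: Gamma (not in ancestors of Eta), Alpha (not in ancestors of Eta), Zeta (in ancestors of Eta)
Deepest common ancestor (LCA) = Zeta

Answer: Zeta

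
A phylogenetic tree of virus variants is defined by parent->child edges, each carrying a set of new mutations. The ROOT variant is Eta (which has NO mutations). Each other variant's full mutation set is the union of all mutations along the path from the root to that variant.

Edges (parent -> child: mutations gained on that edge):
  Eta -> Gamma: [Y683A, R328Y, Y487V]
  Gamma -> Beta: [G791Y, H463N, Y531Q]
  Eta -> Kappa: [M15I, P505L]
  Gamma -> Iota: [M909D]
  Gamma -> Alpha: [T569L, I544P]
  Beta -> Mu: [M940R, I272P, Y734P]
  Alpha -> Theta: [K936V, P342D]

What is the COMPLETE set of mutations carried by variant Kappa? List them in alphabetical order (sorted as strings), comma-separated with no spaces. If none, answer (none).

At Eta: gained [] -> total []
At Kappa: gained ['M15I', 'P505L'] -> total ['M15I', 'P505L']

Answer: M15I,P505L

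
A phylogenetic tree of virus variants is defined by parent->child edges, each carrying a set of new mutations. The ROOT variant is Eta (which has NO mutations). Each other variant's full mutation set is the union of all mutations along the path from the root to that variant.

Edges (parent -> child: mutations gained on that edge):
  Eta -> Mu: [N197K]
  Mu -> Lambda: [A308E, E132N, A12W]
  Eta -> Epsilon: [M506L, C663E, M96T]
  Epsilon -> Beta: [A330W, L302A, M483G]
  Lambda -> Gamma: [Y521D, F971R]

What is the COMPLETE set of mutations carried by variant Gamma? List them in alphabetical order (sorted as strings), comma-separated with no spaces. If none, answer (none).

Answer: A12W,A308E,E132N,F971R,N197K,Y521D

Derivation:
At Eta: gained [] -> total []
At Mu: gained ['N197K'] -> total ['N197K']
At Lambda: gained ['A308E', 'E132N', 'A12W'] -> total ['A12W', 'A308E', 'E132N', 'N197K']
At Gamma: gained ['Y521D', 'F971R'] -> total ['A12W', 'A308E', 'E132N', 'F971R', 'N197K', 'Y521D']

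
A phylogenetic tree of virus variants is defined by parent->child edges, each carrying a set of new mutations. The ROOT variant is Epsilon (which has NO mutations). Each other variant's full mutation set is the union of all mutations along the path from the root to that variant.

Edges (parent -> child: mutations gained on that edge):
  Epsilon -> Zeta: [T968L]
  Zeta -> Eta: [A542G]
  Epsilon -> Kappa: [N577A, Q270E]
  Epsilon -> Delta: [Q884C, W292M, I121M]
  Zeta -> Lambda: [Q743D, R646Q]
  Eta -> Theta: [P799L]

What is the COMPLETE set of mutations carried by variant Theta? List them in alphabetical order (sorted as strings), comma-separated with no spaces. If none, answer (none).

Answer: A542G,P799L,T968L

Derivation:
At Epsilon: gained [] -> total []
At Zeta: gained ['T968L'] -> total ['T968L']
At Eta: gained ['A542G'] -> total ['A542G', 'T968L']
At Theta: gained ['P799L'] -> total ['A542G', 'P799L', 'T968L']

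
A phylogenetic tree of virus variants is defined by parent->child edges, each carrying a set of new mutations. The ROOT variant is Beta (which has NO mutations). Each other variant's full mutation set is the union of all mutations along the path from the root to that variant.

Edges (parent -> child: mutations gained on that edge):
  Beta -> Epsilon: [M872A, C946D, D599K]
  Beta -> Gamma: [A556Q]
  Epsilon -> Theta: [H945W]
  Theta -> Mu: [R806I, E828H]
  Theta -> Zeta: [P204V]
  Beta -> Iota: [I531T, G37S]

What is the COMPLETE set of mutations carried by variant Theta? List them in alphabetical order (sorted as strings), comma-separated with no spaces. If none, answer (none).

At Beta: gained [] -> total []
At Epsilon: gained ['M872A', 'C946D', 'D599K'] -> total ['C946D', 'D599K', 'M872A']
At Theta: gained ['H945W'] -> total ['C946D', 'D599K', 'H945W', 'M872A']

Answer: C946D,D599K,H945W,M872A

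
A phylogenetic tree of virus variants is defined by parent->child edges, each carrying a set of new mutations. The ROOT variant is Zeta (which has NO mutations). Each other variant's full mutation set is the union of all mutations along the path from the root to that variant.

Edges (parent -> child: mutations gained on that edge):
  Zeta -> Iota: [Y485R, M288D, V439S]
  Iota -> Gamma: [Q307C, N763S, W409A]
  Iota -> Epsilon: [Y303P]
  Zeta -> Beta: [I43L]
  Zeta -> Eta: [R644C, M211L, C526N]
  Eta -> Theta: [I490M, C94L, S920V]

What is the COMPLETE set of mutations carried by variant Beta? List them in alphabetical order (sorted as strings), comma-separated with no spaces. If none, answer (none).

At Zeta: gained [] -> total []
At Beta: gained ['I43L'] -> total ['I43L']

Answer: I43L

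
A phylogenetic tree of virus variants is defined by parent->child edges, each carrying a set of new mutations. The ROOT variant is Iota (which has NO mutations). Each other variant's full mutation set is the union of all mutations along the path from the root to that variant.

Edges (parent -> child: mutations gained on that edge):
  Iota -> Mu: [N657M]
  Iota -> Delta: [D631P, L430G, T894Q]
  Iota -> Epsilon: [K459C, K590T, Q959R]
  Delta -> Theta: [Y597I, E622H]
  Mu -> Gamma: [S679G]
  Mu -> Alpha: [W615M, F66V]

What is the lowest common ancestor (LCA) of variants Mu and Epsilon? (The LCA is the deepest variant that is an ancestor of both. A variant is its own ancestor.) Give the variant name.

Path from root to Mu: Iota -> Mu
  ancestors of Mu: {Iota, Mu}
Path from root to Epsilon: Iota -> Epsilon
  ancestors of Epsilon: {Iota, Epsilon}
Common ancestors: {Iota}
Walk up from Epsilon: Epsilon (not in ancestors of Mu), Iota (in ancestors of Mu)
Deepest common ancestor (LCA) = Iota

Answer: Iota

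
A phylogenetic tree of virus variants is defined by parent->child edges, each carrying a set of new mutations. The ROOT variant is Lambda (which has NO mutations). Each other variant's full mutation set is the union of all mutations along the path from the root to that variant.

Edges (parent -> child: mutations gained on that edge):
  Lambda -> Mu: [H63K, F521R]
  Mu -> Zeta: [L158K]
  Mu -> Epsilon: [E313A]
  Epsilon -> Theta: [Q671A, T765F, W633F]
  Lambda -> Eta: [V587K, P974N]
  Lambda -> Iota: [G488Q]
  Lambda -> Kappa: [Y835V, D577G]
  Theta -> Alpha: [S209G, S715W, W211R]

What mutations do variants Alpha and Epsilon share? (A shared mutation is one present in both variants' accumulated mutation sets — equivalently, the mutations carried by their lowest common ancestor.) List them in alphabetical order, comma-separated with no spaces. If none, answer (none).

Answer: E313A,F521R,H63K

Derivation:
Accumulating mutations along path to Alpha:
  At Lambda: gained [] -> total []
  At Mu: gained ['H63K', 'F521R'] -> total ['F521R', 'H63K']
  At Epsilon: gained ['E313A'] -> total ['E313A', 'F521R', 'H63K']
  At Theta: gained ['Q671A', 'T765F', 'W633F'] -> total ['E313A', 'F521R', 'H63K', 'Q671A', 'T765F', 'W633F']
  At Alpha: gained ['S209G', 'S715W', 'W211R'] -> total ['E313A', 'F521R', 'H63K', 'Q671A', 'S209G', 'S715W', 'T765F', 'W211R', 'W633F']
Mutations(Alpha) = ['E313A', 'F521R', 'H63K', 'Q671A', 'S209G', 'S715W', 'T765F', 'W211R', 'W633F']
Accumulating mutations along path to Epsilon:
  At Lambda: gained [] -> total []
  At Mu: gained ['H63K', 'F521R'] -> total ['F521R', 'H63K']
  At Epsilon: gained ['E313A'] -> total ['E313A', 'F521R', 'H63K']
Mutations(Epsilon) = ['E313A', 'F521R', 'H63K']
Intersection: ['E313A', 'F521R', 'H63K', 'Q671A', 'S209G', 'S715W', 'T765F', 'W211R', 'W633F'] ∩ ['E313A', 'F521R', 'H63K'] = ['E313A', 'F521R', 'H63K']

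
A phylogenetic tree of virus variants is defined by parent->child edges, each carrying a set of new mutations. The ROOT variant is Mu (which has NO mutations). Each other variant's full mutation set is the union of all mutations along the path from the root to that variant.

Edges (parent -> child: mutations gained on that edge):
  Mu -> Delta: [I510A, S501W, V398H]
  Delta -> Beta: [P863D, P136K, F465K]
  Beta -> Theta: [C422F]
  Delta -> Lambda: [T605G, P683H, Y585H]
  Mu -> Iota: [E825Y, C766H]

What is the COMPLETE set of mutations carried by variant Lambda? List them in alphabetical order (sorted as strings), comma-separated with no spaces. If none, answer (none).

At Mu: gained [] -> total []
At Delta: gained ['I510A', 'S501W', 'V398H'] -> total ['I510A', 'S501W', 'V398H']
At Lambda: gained ['T605G', 'P683H', 'Y585H'] -> total ['I510A', 'P683H', 'S501W', 'T605G', 'V398H', 'Y585H']

Answer: I510A,P683H,S501W,T605G,V398H,Y585H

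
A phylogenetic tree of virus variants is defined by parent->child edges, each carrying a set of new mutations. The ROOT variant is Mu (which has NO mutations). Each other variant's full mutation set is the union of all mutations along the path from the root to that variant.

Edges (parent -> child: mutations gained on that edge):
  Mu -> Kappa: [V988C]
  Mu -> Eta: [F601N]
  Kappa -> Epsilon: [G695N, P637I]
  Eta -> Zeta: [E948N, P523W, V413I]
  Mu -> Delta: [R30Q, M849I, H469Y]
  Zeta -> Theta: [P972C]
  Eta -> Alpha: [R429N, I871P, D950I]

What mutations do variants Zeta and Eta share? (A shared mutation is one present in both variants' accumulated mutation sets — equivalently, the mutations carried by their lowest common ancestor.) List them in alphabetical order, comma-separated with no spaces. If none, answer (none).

Accumulating mutations along path to Zeta:
  At Mu: gained [] -> total []
  At Eta: gained ['F601N'] -> total ['F601N']
  At Zeta: gained ['E948N', 'P523W', 'V413I'] -> total ['E948N', 'F601N', 'P523W', 'V413I']
Mutations(Zeta) = ['E948N', 'F601N', 'P523W', 'V413I']
Accumulating mutations along path to Eta:
  At Mu: gained [] -> total []
  At Eta: gained ['F601N'] -> total ['F601N']
Mutations(Eta) = ['F601N']
Intersection: ['E948N', 'F601N', 'P523W', 'V413I'] ∩ ['F601N'] = ['F601N']

Answer: F601N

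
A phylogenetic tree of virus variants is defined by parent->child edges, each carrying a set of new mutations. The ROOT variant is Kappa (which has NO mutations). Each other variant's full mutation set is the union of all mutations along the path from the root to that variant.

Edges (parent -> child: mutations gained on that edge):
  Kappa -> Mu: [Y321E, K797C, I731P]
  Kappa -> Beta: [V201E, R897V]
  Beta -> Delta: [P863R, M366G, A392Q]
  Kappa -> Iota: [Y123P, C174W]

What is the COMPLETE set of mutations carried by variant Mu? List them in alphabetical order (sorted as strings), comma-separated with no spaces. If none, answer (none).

At Kappa: gained [] -> total []
At Mu: gained ['Y321E', 'K797C', 'I731P'] -> total ['I731P', 'K797C', 'Y321E']

Answer: I731P,K797C,Y321E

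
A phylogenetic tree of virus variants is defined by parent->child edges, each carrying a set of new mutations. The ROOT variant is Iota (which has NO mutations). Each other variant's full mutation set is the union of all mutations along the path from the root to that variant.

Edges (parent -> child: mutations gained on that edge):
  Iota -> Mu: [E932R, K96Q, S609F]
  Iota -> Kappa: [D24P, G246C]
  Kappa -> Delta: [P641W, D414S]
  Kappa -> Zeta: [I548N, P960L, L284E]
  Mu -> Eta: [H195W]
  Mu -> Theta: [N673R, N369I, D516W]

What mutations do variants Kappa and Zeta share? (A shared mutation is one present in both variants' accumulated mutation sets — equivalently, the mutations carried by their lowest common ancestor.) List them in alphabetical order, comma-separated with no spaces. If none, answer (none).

Accumulating mutations along path to Kappa:
  At Iota: gained [] -> total []
  At Kappa: gained ['D24P', 'G246C'] -> total ['D24P', 'G246C']
Mutations(Kappa) = ['D24P', 'G246C']
Accumulating mutations along path to Zeta:
  At Iota: gained [] -> total []
  At Kappa: gained ['D24P', 'G246C'] -> total ['D24P', 'G246C']
  At Zeta: gained ['I548N', 'P960L', 'L284E'] -> total ['D24P', 'G246C', 'I548N', 'L284E', 'P960L']
Mutations(Zeta) = ['D24P', 'G246C', 'I548N', 'L284E', 'P960L']
Intersection: ['D24P', 'G246C'] ∩ ['D24P', 'G246C', 'I548N', 'L284E', 'P960L'] = ['D24P', 'G246C']

Answer: D24P,G246C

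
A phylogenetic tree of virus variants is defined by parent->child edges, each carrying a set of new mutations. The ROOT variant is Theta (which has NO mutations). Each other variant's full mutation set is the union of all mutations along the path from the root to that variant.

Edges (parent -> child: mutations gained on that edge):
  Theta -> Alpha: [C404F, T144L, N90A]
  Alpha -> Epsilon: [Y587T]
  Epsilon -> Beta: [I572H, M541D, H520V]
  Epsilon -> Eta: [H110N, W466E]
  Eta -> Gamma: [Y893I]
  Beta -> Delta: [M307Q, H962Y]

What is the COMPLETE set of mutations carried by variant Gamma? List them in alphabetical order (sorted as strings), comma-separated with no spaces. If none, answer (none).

Answer: C404F,H110N,N90A,T144L,W466E,Y587T,Y893I

Derivation:
At Theta: gained [] -> total []
At Alpha: gained ['C404F', 'T144L', 'N90A'] -> total ['C404F', 'N90A', 'T144L']
At Epsilon: gained ['Y587T'] -> total ['C404F', 'N90A', 'T144L', 'Y587T']
At Eta: gained ['H110N', 'W466E'] -> total ['C404F', 'H110N', 'N90A', 'T144L', 'W466E', 'Y587T']
At Gamma: gained ['Y893I'] -> total ['C404F', 'H110N', 'N90A', 'T144L', 'W466E', 'Y587T', 'Y893I']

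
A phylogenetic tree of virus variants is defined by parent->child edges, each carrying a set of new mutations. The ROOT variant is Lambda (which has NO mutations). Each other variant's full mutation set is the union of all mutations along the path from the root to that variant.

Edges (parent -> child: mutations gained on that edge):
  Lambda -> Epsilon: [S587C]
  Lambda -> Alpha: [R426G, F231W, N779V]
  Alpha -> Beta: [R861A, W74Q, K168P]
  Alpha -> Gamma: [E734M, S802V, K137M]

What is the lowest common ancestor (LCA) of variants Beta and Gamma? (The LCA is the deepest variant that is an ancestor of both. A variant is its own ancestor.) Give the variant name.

Answer: Alpha

Derivation:
Path from root to Beta: Lambda -> Alpha -> Beta
  ancestors of Beta: {Lambda, Alpha, Beta}
Path from root to Gamma: Lambda -> Alpha -> Gamma
  ancestors of Gamma: {Lambda, Alpha, Gamma}
Common ancestors: {Lambda, Alpha}
Walk up from Gamma: Gamma (not in ancestors of Beta), Alpha (in ancestors of Beta), Lambda (in ancestors of Beta)
Deepest common ancestor (LCA) = Alpha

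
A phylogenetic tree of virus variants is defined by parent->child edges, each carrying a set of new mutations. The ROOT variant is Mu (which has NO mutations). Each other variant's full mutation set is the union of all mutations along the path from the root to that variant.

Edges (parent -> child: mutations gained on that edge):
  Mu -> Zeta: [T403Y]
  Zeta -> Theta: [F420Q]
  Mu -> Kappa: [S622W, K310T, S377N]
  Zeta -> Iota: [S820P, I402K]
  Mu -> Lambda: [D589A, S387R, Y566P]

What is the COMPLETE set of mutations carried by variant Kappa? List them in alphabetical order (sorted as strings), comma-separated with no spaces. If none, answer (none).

Answer: K310T,S377N,S622W

Derivation:
At Mu: gained [] -> total []
At Kappa: gained ['S622W', 'K310T', 'S377N'] -> total ['K310T', 'S377N', 'S622W']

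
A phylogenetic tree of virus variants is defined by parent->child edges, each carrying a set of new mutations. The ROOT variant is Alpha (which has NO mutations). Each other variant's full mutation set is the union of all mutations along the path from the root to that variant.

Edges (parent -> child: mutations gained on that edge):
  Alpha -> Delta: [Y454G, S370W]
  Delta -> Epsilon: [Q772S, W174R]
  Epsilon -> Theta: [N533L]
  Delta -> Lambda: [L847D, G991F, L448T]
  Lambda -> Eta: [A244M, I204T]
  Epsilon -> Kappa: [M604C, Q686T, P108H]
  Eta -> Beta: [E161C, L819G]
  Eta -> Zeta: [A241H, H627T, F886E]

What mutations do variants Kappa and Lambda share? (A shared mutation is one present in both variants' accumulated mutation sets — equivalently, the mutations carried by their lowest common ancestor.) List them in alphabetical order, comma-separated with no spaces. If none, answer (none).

Accumulating mutations along path to Kappa:
  At Alpha: gained [] -> total []
  At Delta: gained ['Y454G', 'S370W'] -> total ['S370W', 'Y454G']
  At Epsilon: gained ['Q772S', 'W174R'] -> total ['Q772S', 'S370W', 'W174R', 'Y454G']
  At Kappa: gained ['M604C', 'Q686T', 'P108H'] -> total ['M604C', 'P108H', 'Q686T', 'Q772S', 'S370W', 'W174R', 'Y454G']
Mutations(Kappa) = ['M604C', 'P108H', 'Q686T', 'Q772S', 'S370W', 'W174R', 'Y454G']
Accumulating mutations along path to Lambda:
  At Alpha: gained [] -> total []
  At Delta: gained ['Y454G', 'S370W'] -> total ['S370W', 'Y454G']
  At Lambda: gained ['L847D', 'G991F', 'L448T'] -> total ['G991F', 'L448T', 'L847D', 'S370W', 'Y454G']
Mutations(Lambda) = ['G991F', 'L448T', 'L847D', 'S370W', 'Y454G']
Intersection: ['M604C', 'P108H', 'Q686T', 'Q772S', 'S370W', 'W174R', 'Y454G'] ∩ ['G991F', 'L448T', 'L847D', 'S370W', 'Y454G'] = ['S370W', 'Y454G']

Answer: S370W,Y454G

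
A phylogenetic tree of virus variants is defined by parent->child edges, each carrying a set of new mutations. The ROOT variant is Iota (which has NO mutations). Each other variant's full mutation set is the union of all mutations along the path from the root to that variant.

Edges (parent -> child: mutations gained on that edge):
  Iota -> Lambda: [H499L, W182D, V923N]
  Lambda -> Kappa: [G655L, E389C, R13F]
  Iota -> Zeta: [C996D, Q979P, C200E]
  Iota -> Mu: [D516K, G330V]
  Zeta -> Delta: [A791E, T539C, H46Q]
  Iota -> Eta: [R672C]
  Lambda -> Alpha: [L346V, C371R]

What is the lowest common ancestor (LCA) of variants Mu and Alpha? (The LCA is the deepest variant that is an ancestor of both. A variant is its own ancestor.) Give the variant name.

Answer: Iota

Derivation:
Path from root to Mu: Iota -> Mu
  ancestors of Mu: {Iota, Mu}
Path from root to Alpha: Iota -> Lambda -> Alpha
  ancestors of Alpha: {Iota, Lambda, Alpha}
Common ancestors: {Iota}
Walk up from Alpha: Alpha (not in ancestors of Mu), Lambda (not in ancestors of Mu), Iota (in ancestors of Mu)
Deepest common ancestor (LCA) = Iota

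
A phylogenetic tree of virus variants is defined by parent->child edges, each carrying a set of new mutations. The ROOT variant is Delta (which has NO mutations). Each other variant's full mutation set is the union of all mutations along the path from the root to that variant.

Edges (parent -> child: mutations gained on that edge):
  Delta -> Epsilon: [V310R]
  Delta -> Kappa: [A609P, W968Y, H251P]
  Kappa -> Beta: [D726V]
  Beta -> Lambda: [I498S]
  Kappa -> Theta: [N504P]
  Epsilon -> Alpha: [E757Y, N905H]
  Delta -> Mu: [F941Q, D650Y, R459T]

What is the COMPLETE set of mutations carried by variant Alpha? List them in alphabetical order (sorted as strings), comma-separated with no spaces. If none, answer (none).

At Delta: gained [] -> total []
At Epsilon: gained ['V310R'] -> total ['V310R']
At Alpha: gained ['E757Y', 'N905H'] -> total ['E757Y', 'N905H', 'V310R']

Answer: E757Y,N905H,V310R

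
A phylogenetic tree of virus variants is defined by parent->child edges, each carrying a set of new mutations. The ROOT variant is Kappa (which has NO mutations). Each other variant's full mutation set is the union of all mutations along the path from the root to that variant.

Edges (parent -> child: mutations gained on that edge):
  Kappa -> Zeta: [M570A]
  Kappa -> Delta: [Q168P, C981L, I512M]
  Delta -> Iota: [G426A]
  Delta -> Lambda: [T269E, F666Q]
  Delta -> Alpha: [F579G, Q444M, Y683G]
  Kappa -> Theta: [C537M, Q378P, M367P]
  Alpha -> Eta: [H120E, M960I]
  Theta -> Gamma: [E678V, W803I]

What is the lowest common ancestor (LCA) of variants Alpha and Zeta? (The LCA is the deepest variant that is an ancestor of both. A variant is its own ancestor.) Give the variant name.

Path from root to Alpha: Kappa -> Delta -> Alpha
  ancestors of Alpha: {Kappa, Delta, Alpha}
Path from root to Zeta: Kappa -> Zeta
  ancestors of Zeta: {Kappa, Zeta}
Common ancestors: {Kappa}
Walk up from Zeta: Zeta (not in ancestors of Alpha), Kappa (in ancestors of Alpha)
Deepest common ancestor (LCA) = Kappa

Answer: Kappa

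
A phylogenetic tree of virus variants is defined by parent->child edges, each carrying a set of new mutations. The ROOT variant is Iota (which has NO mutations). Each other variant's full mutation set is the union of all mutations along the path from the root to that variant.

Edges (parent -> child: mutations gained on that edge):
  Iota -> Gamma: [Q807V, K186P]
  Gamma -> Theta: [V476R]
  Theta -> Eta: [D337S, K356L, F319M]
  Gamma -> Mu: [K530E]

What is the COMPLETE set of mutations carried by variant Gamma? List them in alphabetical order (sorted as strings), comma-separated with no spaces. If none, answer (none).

Answer: K186P,Q807V

Derivation:
At Iota: gained [] -> total []
At Gamma: gained ['Q807V', 'K186P'] -> total ['K186P', 'Q807V']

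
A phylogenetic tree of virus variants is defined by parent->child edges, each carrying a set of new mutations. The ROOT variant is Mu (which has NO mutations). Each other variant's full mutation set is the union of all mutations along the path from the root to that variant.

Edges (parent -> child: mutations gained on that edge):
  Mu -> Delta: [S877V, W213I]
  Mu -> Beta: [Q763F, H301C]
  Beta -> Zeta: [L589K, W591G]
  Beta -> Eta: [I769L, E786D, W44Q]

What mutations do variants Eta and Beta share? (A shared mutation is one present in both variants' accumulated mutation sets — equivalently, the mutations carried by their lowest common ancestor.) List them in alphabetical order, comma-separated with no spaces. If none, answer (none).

Accumulating mutations along path to Eta:
  At Mu: gained [] -> total []
  At Beta: gained ['Q763F', 'H301C'] -> total ['H301C', 'Q763F']
  At Eta: gained ['I769L', 'E786D', 'W44Q'] -> total ['E786D', 'H301C', 'I769L', 'Q763F', 'W44Q']
Mutations(Eta) = ['E786D', 'H301C', 'I769L', 'Q763F', 'W44Q']
Accumulating mutations along path to Beta:
  At Mu: gained [] -> total []
  At Beta: gained ['Q763F', 'H301C'] -> total ['H301C', 'Q763F']
Mutations(Beta) = ['H301C', 'Q763F']
Intersection: ['E786D', 'H301C', 'I769L', 'Q763F', 'W44Q'] ∩ ['H301C', 'Q763F'] = ['H301C', 'Q763F']

Answer: H301C,Q763F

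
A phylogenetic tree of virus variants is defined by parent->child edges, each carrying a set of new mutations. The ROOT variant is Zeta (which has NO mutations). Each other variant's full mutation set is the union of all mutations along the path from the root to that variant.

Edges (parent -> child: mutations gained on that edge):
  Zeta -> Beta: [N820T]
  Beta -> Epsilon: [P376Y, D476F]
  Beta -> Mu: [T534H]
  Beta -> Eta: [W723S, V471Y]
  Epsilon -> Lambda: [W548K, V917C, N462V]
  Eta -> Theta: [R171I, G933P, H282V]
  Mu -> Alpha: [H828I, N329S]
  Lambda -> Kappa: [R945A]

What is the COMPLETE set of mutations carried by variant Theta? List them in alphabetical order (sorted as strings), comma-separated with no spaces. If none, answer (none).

At Zeta: gained [] -> total []
At Beta: gained ['N820T'] -> total ['N820T']
At Eta: gained ['W723S', 'V471Y'] -> total ['N820T', 'V471Y', 'W723S']
At Theta: gained ['R171I', 'G933P', 'H282V'] -> total ['G933P', 'H282V', 'N820T', 'R171I', 'V471Y', 'W723S']

Answer: G933P,H282V,N820T,R171I,V471Y,W723S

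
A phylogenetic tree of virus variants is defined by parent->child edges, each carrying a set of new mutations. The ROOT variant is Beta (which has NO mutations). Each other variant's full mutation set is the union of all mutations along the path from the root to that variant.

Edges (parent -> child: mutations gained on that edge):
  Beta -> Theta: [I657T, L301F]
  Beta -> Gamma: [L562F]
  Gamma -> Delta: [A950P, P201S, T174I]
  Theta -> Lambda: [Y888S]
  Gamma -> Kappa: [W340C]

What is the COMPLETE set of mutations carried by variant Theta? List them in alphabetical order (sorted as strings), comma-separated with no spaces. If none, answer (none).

At Beta: gained [] -> total []
At Theta: gained ['I657T', 'L301F'] -> total ['I657T', 'L301F']

Answer: I657T,L301F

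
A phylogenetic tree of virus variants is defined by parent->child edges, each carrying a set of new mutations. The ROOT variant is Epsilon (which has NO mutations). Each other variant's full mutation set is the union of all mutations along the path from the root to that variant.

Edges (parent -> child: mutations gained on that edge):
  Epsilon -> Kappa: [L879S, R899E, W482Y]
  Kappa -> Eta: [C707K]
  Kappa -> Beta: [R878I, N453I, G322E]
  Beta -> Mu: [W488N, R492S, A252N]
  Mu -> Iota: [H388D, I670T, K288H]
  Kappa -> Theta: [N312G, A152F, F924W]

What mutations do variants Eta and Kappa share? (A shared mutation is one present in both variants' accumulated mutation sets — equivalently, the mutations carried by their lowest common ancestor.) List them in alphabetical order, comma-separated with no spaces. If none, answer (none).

Accumulating mutations along path to Eta:
  At Epsilon: gained [] -> total []
  At Kappa: gained ['L879S', 'R899E', 'W482Y'] -> total ['L879S', 'R899E', 'W482Y']
  At Eta: gained ['C707K'] -> total ['C707K', 'L879S', 'R899E', 'W482Y']
Mutations(Eta) = ['C707K', 'L879S', 'R899E', 'W482Y']
Accumulating mutations along path to Kappa:
  At Epsilon: gained [] -> total []
  At Kappa: gained ['L879S', 'R899E', 'W482Y'] -> total ['L879S', 'R899E', 'W482Y']
Mutations(Kappa) = ['L879S', 'R899E', 'W482Y']
Intersection: ['C707K', 'L879S', 'R899E', 'W482Y'] ∩ ['L879S', 'R899E', 'W482Y'] = ['L879S', 'R899E', 'W482Y']

Answer: L879S,R899E,W482Y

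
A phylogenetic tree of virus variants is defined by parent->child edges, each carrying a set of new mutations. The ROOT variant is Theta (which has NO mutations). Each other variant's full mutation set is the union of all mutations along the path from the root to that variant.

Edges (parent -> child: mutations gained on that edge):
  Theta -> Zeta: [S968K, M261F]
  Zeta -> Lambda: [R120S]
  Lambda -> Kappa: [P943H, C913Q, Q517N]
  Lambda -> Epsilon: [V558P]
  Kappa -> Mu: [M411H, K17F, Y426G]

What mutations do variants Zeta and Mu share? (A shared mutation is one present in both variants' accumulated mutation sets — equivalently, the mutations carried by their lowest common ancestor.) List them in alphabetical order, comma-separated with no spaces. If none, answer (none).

Answer: M261F,S968K

Derivation:
Accumulating mutations along path to Zeta:
  At Theta: gained [] -> total []
  At Zeta: gained ['S968K', 'M261F'] -> total ['M261F', 'S968K']
Mutations(Zeta) = ['M261F', 'S968K']
Accumulating mutations along path to Mu:
  At Theta: gained [] -> total []
  At Zeta: gained ['S968K', 'M261F'] -> total ['M261F', 'S968K']
  At Lambda: gained ['R120S'] -> total ['M261F', 'R120S', 'S968K']
  At Kappa: gained ['P943H', 'C913Q', 'Q517N'] -> total ['C913Q', 'M261F', 'P943H', 'Q517N', 'R120S', 'S968K']
  At Mu: gained ['M411H', 'K17F', 'Y426G'] -> total ['C913Q', 'K17F', 'M261F', 'M411H', 'P943H', 'Q517N', 'R120S', 'S968K', 'Y426G']
Mutations(Mu) = ['C913Q', 'K17F', 'M261F', 'M411H', 'P943H', 'Q517N', 'R120S', 'S968K', 'Y426G']
Intersection: ['M261F', 'S968K'] ∩ ['C913Q', 'K17F', 'M261F', 'M411H', 'P943H', 'Q517N', 'R120S', 'S968K', 'Y426G'] = ['M261F', 'S968K']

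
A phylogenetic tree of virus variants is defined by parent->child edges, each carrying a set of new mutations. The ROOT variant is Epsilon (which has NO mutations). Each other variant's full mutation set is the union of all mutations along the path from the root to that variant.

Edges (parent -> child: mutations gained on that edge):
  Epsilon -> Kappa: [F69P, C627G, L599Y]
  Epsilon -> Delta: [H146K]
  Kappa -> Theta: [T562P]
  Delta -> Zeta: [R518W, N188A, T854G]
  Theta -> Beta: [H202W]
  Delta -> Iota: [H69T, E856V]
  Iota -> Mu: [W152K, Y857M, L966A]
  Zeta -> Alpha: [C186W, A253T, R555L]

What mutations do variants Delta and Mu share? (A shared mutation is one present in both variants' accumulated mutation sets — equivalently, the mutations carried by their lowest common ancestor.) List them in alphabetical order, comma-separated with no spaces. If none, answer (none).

Answer: H146K

Derivation:
Accumulating mutations along path to Delta:
  At Epsilon: gained [] -> total []
  At Delta: gained ['H146K'] -> total ['H146K']
Mutations(Delta) = ['H146K']
Accumulating mutations along path to Mu:
  At Epsilon: gained [] -> total []
  At Delta: gained ['H146K'] -> total ['H146K']
  At Iota: gained ['H69T', 'E856V'] -> total ['E856V', 'H146K', 'H69T']
  At Mu: gained ['W152K', 'Y857M', 'L966A'] -> total ['E856V', 'H146K', 'H69T', 'L966A', 'W152K', 'Y857M']
Mutations(Mu) = ['E856V', 'H146K', 'H69T', 'L966A', 'W152K', 'Y857M']
Intersection: ['H146K'] ∩ ['E856V', 'H146K', 'H69T', 'L966A', 'W152K', 'Y857M'] = ['H146K']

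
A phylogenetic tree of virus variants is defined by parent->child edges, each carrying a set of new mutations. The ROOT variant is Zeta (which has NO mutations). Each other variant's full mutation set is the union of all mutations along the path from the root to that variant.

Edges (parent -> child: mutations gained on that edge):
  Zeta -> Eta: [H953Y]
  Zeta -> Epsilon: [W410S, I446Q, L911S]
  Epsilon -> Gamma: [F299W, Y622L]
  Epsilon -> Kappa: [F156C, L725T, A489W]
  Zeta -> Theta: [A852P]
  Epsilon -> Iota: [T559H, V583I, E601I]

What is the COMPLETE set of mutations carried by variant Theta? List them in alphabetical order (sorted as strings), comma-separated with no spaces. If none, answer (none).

Answer: A852P

Derivation:
At Zeta: gained [] -> total []
At Theta: gained ['A852P'] -> total ['A852P']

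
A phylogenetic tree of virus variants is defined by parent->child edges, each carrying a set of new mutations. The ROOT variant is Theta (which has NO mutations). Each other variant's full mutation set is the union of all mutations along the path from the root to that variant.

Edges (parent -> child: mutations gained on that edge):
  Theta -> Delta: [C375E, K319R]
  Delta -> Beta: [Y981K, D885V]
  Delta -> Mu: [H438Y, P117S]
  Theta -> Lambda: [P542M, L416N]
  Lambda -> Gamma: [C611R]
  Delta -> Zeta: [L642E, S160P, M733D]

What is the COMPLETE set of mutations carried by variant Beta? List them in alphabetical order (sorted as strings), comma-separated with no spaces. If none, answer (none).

Answer: C375E,D885V,K319R,Y981K

Derivation:
At Theta: gained [] -> total []
At Delta: gained ['C375E', 'K319R'] -> total ['C375E', 'K319R']
At Beta: gained ['Y981K', 'D885V'] -> total ['C375E', 'D885V', 'K319R', 'Y981K']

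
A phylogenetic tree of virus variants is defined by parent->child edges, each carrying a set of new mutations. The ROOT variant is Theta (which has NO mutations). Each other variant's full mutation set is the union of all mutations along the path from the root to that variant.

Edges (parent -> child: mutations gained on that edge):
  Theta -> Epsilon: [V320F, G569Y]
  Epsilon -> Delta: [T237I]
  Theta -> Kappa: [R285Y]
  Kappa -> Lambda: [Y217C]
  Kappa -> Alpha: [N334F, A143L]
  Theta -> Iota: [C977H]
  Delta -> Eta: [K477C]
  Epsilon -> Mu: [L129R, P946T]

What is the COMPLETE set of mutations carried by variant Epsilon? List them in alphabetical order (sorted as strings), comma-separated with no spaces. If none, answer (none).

Answer: G569Y,V320F

Derivation:
At Theta: gained [] -> total []
At Epsilon: gained ['V320F', 'G569Y'] -> total ['G569Y', 'V320F']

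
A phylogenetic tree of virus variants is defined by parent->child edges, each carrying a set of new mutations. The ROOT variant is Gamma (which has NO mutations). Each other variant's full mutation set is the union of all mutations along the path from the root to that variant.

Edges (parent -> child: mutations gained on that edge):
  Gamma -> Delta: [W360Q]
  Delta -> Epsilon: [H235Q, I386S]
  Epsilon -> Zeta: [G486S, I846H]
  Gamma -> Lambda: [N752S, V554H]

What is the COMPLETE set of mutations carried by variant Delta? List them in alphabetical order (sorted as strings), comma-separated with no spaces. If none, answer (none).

Answer: W360Q

Derivation:
At Gamma: gained [] -> total []
At Delta: gained ['W360Q'] -> total ['W360Q']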